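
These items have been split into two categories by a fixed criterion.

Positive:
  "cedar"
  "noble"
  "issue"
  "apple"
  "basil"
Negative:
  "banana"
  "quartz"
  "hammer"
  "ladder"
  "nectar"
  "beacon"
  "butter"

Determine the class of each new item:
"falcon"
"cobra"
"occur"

All 'Positive' examples share one property — odd length — and every 'Negative' example lacks it.
Negative: "falcon", since length 6.
Positive: "cobra", since length 5.
Positive: "occur", since length 5.

Negative, Positive, Positive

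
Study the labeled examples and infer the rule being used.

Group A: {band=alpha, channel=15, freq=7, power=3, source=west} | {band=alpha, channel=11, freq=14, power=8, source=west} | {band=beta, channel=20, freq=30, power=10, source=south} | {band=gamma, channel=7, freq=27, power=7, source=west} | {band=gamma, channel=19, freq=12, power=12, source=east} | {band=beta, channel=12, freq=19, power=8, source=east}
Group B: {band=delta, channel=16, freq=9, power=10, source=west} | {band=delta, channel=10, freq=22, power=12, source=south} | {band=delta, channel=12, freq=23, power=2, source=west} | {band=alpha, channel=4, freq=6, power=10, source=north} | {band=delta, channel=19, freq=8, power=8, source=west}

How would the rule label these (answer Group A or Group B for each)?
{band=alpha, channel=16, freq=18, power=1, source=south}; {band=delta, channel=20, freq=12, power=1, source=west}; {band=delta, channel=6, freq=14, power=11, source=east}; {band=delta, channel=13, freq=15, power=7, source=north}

Rule: band is not delta AND freq ≥ 7. This holds for each 'Group A' example and fails for each 'Group B' one.

Group A, Group B, Group B, Group B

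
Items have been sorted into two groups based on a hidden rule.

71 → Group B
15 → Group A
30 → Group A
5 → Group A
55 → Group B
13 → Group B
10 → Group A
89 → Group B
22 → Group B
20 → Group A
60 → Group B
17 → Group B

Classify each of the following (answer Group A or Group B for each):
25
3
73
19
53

Group A, Group B, Group B, Group B, Group B

The simplest hypothesis consistent with all the labels is: multiple of 5 AND at most 30.
25: 25 = 5·5, 25 ≤ 30, passes → Group A.
3: 3 = 5·0 + 3, 3 ≤ 30, does not pass → Group B.
73: 73 = 5·14 + 3, 73 > 30, does not pass → Group B.
19: 19 = 5·3 + 4, 19 ≤ 30, does not pass → Group B.
53: 53 = 5·10 + 3, 53 > 30, does not pass → Group B.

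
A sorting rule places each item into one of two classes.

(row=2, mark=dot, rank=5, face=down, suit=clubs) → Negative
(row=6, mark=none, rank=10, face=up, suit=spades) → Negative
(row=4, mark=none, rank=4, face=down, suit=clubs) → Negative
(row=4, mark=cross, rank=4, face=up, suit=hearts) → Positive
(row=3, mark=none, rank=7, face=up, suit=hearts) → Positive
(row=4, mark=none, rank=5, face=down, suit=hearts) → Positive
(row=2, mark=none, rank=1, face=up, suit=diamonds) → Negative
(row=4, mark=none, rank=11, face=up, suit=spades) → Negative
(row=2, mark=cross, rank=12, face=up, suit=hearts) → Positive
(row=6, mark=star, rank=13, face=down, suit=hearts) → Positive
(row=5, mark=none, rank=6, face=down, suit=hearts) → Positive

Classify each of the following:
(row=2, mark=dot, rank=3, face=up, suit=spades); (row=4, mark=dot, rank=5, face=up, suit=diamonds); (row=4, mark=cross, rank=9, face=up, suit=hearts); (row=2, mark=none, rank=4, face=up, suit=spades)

Checking candidate rules against both groups, what survives is: suit is hearts.
Negative: (row=2, mark=dot, rank=3, face=up, suit=spades), since suit is spades. Negative: (row=4, mark=dot, rank=5, face=up, suit=diamonds), since suit is diamonds. Positive: (row=4, mark=cross, rank=9, face=up, suit=hearts), since suit is hearts. Negative: (row=2, mark=none, rank=4, face=up, suit=spades), since suit is spades.

Negative, Negative, Positive, Negative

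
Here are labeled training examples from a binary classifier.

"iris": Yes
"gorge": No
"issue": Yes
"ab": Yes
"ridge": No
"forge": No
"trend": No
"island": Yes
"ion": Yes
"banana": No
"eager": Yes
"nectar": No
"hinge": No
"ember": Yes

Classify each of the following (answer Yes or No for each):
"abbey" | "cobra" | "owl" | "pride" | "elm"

Rule: starts with a vowel. This holds for each 'Yes' example and fails for each 'No' one.
"abbey": starts with 'a', fits → Yes. "cobra": starts with 'c', fails this test → No. "owl": starts with 'o', fits → Yes. "pride": starts with 'p', fails this test → No. "elm": starts with 'e', fits → Yes.

Yes, No, Yes, No, Yes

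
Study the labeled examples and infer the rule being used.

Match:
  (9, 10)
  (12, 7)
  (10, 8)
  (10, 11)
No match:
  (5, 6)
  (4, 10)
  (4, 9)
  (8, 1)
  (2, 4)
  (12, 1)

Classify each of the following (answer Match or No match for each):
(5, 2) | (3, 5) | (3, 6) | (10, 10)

No match, No match, No match, Match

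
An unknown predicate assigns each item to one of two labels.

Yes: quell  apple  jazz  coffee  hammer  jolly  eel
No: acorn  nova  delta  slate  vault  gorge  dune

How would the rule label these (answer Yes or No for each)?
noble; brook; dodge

Rule: has a double letter. This holds for each 'Yes' example and fails for each 'No' one.
No: noble, since no doubled letter.
Yes: brook, since 'oo' doubled.
No: dodge, since no doubled letter.

No, Yes, No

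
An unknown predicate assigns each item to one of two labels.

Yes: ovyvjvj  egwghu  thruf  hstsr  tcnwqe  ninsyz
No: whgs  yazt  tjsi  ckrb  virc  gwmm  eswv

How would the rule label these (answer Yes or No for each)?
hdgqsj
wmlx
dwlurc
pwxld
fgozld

Yes, No, Yes, Yes, Yes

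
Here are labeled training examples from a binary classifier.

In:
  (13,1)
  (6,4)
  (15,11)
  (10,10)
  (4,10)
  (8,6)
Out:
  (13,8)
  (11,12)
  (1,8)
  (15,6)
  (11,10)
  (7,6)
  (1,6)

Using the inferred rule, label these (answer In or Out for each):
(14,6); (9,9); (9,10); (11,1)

All 'In' examples share one property — sum is even — and every 'Out' example lacks it.
(14,6) → 14+6 = 20 → In.
(9,9) → 9+9 = 18 → In.
(9,10) → 9+10 = 19 → Out.
(11,1) → 11+1 = 12 → In.

In, In, Out, In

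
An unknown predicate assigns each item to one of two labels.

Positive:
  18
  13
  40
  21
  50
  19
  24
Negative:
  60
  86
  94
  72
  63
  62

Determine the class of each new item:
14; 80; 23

Positive, Negative, Positive

The classifier is using: at most 50.
14 — 14 ≤ 50, hence Positive. 80 — 80 > 50, hence Negative. 23 — 23 ≤ 50, hence Positive.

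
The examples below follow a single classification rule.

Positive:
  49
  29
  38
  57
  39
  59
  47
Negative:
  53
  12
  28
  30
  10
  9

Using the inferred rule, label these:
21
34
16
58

The simplest hypothesis consistent with all the labels is: digit sum ≥ 11.

Negative, Negative, Negative, Positive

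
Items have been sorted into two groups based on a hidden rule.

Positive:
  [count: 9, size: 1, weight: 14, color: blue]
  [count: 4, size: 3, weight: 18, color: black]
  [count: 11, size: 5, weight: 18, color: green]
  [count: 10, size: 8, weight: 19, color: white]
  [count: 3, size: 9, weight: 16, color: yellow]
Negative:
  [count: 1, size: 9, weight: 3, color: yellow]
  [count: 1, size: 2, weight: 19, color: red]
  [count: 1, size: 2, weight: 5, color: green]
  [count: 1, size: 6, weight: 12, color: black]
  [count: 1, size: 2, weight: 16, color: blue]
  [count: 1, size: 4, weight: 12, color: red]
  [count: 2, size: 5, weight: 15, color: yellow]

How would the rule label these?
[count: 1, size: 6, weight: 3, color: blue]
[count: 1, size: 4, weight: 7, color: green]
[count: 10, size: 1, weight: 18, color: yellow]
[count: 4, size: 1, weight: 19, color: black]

Rule: count ≥ 3. This holds for each 'Positive' example and fails for each 'Negative' one.
[count: 1, size: 6, weight: 3, color: blue]: count = 1 — does not pass, so Negative.
[count: 1, size: 4, weight: 7, color: green]: count = 1 — does not pass, so Negative.
[count: 10, size: 1, weight: 18, color: yellow]: count = 10 — satisfies this, so Positive.
[count: 4, size: 1, weight: 19, color: black]: count = 4 — satisfies this, so Positive.

Negative, Negative, Positive, Positive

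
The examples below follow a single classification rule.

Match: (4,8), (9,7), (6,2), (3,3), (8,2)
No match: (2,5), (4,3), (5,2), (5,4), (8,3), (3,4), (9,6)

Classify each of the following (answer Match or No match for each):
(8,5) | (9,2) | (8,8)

No match, No match, Match

Comparing the two groups points to one rule — sum is even.
(8,5) → 8+5 = 13 → No match. (9,2) → 9+2 = 11 → No match. (8,8) → 8+8 = 16 → Match.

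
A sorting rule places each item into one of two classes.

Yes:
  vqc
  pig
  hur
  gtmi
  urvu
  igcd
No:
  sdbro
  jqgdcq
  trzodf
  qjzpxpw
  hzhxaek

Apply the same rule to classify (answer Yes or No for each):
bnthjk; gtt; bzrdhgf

One predicate separates the groups cleanly: length ≤ 4.
bnthjk: length 6, doesn't match → No.
gtt: length 3, passes → Yes.
bzrdhgf: length 7, doesn't match → No.

No, Yes, No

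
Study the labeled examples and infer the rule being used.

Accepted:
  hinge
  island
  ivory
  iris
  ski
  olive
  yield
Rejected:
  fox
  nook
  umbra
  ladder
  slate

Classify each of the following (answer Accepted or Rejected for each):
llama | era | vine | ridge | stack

Rejected, Rejected, Accepted, Accepted, Rejected

Every 'Accepted' example satisfies: contains 'i'. None of the 'Rejected' examples do.
llama — no 'i', hence Rejected. era — no 'i', hence Rejected. vine — has 'i', hence Accepted. ridge — has 'i', hence Accepted. stack — no 'i', hence Rejected.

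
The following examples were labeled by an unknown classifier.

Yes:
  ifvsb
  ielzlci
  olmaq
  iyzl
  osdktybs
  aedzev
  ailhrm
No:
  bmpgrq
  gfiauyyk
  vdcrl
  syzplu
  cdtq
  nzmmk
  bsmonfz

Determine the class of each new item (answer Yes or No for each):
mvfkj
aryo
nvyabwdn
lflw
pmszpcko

Rule: starts with a vowel. This holds for each 'Yes' example and fails for each 'No' one.
No: mvfkj, since starts with 'm'. Yes: aryo, since starts with 'a'. No: nvyabwdn, since starts with 'n'. No: lflw, since starts with 'l'. No: pmszpcko, since starts with 'p'.

No, Yes, No, No, No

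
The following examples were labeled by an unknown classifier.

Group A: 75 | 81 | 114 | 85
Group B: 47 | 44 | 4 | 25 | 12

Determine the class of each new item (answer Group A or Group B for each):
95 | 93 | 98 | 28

Group A, Group A, Group A, Group B

A rule that fits every label: at least 75 — true of each 'Group A' example, false of each 'Group B' one.
95: 95 ≥ 75 — matches, so Group A.
93: 93 ≥ 75 — matches, so Group A.
98: 98 ≥ 75 — matches, so Group A.
28: 28 < 75 — lacks this property, so Group B.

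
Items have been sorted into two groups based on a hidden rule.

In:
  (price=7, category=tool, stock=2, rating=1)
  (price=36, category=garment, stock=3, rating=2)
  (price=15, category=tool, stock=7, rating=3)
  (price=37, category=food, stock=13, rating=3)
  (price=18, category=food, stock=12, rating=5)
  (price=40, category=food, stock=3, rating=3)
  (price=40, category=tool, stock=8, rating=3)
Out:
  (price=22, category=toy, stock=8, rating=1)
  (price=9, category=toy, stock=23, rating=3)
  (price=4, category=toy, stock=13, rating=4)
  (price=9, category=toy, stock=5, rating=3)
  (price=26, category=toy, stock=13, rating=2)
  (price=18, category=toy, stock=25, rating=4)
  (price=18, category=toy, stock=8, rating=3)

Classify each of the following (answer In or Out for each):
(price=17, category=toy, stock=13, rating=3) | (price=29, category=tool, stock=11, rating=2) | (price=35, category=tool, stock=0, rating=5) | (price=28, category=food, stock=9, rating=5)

Out, In, In, In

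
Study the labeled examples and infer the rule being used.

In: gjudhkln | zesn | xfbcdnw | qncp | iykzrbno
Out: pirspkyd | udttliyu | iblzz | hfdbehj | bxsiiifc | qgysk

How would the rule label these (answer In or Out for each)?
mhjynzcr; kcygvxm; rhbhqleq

In, Out, Out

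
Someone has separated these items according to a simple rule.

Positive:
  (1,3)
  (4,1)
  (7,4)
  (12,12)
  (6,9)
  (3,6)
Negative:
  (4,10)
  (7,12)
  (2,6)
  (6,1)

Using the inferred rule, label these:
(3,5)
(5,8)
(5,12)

Positive, Positive, Negative

A rule that fits every label: |first − second| ≤ 3 — true of each 'Positive' example, false of each 'Negative' one.
(3,5): |3−5| = 2 — passes, so Positive. (5,8): |5−8| = 3 — passes, so Positive. (5,12): |5−12| = 7 — does not satisfy this, so Negative.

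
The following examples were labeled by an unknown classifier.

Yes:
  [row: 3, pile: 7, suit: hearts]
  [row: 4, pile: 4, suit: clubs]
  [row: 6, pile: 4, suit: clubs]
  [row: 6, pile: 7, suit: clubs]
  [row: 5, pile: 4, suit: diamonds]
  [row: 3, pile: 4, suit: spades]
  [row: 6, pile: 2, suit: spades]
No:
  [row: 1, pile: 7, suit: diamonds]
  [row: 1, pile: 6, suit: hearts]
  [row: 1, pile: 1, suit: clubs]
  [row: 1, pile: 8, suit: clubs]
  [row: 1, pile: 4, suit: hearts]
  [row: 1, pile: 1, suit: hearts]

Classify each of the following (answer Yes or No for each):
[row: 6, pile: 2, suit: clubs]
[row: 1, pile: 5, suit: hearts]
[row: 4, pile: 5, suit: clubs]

Every 'Yes' example satisfies: row ≥ 3. None of the 'No' examples do.
[row: 6, pile: 2, suit: clubs]: row = 6 — fits, so Yes.
[row: 1, pile: 5, suit: hearts]: row = 1 — lacks this property, so No.
[row: 4, pile: 5, suit: clubs]: row = 4 — fits, so Yes.

Yes, No, Yes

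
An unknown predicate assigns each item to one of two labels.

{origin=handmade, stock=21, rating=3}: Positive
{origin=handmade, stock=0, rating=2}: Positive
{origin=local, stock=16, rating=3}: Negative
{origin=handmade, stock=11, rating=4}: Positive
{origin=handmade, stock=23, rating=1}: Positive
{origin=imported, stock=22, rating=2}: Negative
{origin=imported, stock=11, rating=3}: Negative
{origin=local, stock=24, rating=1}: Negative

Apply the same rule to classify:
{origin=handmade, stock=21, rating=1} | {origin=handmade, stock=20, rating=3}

Positive, Positive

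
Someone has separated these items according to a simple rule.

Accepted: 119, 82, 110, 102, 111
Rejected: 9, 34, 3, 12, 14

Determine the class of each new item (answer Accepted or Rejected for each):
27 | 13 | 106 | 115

'Accepted' ⟺ at least 82.
27: 27 < 82 — doesn't match, so Rejected.
13: 13 < 82 — doesn't match, so Rejected.
106: 106 ≥ 82 — satisfies this, so Accepted.
115: 115 ≥ 82 — satisfies this, so Accepted.

Rejected, Rejected, Accepted, Accepted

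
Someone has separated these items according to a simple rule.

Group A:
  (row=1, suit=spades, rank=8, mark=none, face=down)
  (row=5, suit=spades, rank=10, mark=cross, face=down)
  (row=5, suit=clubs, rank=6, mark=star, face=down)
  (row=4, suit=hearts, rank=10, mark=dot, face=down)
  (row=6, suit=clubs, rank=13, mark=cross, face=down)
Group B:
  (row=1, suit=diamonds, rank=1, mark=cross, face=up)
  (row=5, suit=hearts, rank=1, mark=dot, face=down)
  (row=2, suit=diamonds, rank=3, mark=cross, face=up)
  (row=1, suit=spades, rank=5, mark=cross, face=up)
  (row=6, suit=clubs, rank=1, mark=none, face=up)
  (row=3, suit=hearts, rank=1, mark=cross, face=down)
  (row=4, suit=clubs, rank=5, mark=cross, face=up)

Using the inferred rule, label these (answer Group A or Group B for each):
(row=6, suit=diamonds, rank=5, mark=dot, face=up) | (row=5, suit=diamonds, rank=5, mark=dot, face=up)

Rule: rank ≥ 6. This holds for each 'Group A' example and fails for each 'Group B' one.
Group B: (row=6, suit=diamonds, rank=5, mark=dot, face=up), since rank = 5.
Group B: (row=5, suit=diamonds, rank=5, mark=dot, face=up), since rank = 5.

Group B, Group B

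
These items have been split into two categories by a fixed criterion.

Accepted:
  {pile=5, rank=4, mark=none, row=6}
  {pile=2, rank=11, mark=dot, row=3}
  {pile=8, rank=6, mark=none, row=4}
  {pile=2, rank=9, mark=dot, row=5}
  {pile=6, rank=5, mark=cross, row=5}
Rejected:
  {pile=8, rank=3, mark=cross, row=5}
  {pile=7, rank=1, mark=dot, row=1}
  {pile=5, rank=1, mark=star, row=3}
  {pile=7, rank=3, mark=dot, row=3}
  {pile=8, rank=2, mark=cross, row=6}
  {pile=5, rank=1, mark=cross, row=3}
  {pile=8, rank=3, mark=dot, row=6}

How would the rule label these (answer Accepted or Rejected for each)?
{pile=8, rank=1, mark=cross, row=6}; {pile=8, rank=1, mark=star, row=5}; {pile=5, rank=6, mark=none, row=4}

Rejected, Rejected, Accepted

The pattern is that an item is 'Accepted' exactly when: rank ≥ 4.
{pile=8, rank=1, mark=cross, row=6}: rank = 1 — does not fit, so Rejected.
{pile=8, rank=1, mark=star, row=5}: rank = 1 — does not fit, so Rejected.
{pile=5, rank=6, mark=none, row=4}: rank = 6 — passes, so Accepted.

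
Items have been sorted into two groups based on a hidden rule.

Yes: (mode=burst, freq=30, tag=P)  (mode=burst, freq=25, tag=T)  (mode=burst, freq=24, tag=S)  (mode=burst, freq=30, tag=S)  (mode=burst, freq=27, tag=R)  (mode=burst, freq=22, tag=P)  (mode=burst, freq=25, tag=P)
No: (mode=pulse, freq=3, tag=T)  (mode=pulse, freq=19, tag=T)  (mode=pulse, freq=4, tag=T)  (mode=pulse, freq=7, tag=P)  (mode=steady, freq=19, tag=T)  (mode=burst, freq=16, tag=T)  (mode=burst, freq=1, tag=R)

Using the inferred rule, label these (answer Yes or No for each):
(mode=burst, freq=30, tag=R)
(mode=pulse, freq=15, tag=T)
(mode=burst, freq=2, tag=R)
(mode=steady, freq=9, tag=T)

Yes, No, No, No

All 'Yes' examples share one property — freq ≥ 22 — and every 'No' example lacks it.
(mode=burst, freq=30, tag=R): Yes (freq = 30).
(mode=pulse, freq=15, tag=T): No (freq = 15).
(mode=burst, freq=2, tag=R): No (freq = 2).
(mode=steady, freq=9, tag=T): No (freq = 9).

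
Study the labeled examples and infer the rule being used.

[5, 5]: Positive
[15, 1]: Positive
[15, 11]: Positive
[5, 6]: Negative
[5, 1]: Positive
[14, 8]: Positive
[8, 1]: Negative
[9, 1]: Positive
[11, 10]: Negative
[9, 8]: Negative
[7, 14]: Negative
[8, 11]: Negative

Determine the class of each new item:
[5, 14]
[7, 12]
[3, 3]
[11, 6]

Negative, Negative, Positive, Negative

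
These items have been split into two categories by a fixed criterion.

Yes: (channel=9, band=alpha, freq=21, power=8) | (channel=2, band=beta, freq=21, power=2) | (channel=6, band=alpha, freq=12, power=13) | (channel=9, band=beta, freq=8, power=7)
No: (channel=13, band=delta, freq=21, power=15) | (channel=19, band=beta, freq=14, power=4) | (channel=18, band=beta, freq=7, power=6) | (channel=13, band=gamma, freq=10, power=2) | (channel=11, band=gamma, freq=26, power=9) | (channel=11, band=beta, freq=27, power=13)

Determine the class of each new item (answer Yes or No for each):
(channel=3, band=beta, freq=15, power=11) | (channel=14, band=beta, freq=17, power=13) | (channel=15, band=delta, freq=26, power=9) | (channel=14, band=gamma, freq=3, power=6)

Yes, No, No, No

A rule that fits every label: channel ≤ 9 — true of each 'Yes' example, false of each 'No' one.
(channel=3, band=beta, freq=15, power=11) — channel = 3, hence Yes.
(channel=14, band=beta, freq=17, power=13) — channel = 14, hence No.
(channel=15, band=delta, freq=26, power=9) — channel = 15, hence No.
(channel=14, band=gamma, freq=3, power=6) — channel = 14, hence No.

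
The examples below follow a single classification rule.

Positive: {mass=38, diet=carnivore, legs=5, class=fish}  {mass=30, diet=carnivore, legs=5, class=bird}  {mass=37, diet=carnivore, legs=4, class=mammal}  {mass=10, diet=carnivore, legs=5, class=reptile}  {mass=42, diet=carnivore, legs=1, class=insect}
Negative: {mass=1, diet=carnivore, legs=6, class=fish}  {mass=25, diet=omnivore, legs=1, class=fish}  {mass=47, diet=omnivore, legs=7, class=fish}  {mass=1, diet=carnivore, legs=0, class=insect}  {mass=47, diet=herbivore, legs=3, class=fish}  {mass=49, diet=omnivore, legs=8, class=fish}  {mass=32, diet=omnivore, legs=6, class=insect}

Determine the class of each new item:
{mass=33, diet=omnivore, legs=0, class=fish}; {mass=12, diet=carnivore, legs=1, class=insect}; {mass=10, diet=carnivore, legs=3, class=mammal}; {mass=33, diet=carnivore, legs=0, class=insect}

Negative, Positive, Positive, Positive

Rule: diet is carnivore AND mass ≥ 10. This holds for each 'Positive' example and fails for each 'Negative' one.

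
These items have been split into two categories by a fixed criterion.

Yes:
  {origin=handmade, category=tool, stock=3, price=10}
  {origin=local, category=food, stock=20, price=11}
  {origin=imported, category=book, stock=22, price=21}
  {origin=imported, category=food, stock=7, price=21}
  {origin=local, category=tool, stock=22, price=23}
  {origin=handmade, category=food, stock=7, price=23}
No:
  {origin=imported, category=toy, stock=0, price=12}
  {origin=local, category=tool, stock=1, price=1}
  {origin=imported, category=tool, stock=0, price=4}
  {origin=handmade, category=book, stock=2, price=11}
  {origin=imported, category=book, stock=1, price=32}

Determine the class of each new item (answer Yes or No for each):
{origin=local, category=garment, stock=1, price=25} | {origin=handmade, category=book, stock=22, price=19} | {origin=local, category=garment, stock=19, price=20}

No, Yes, Yes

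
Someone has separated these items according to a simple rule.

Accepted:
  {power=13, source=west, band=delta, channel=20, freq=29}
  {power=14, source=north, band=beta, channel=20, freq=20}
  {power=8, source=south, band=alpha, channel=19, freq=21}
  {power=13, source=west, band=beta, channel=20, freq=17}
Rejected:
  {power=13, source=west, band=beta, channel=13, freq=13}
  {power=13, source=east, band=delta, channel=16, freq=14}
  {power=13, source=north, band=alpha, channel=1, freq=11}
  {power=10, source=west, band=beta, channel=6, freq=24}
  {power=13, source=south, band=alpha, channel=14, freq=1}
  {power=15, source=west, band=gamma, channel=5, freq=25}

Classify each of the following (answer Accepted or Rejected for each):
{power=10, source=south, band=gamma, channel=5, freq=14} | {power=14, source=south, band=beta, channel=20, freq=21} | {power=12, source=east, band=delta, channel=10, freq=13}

The distinguishing property — channel ≥ 19 — holds for all the 'Accepted' cases and none of the 'Rejected' cases.
{power=10, source=south, band=gamma, channel=5, freq=14}: channel = 5 — does not satisfy this, so Rejected.
{power=14, source=south, band=beta, channel=20, freq=21}: channel = 20 — passes, so Accepted.
{power=12, source=east, band=delta, channel=10, freq=13}: channel = 10 — does not satisfy this, so Rejected.

Rejected, Accepted, Rejected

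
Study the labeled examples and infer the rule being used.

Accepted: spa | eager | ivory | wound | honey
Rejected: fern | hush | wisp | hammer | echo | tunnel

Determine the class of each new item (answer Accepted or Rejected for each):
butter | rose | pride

'Accepted' ⟺ odd length.
butter → length 6 → Rejected. rose → length 4 → Rejected. pride → length 5 → Accepted.

Rejected, Rejected, Accepted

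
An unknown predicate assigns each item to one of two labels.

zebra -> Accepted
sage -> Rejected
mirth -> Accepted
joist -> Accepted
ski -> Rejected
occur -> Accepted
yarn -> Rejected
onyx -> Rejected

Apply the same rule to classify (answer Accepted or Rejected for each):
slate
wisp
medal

Accepted, Rejected, Accepted

'Accepted' ⟺ length 5.
slate → length 5 → Accepted.
wisp → length 4 → Rejected.
medal → length 5 → Accepted.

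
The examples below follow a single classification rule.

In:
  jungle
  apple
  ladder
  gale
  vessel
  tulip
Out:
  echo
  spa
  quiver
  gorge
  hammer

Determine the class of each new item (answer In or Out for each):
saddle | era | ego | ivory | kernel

In, Out, Out, Out, In

The classifier is using: contains 'l'.
saddle: In (has 'l'). era: Out (no 'l'). ego: Out (no 'l'). ivory: Out (no 'l'). kernel: In (has 'l').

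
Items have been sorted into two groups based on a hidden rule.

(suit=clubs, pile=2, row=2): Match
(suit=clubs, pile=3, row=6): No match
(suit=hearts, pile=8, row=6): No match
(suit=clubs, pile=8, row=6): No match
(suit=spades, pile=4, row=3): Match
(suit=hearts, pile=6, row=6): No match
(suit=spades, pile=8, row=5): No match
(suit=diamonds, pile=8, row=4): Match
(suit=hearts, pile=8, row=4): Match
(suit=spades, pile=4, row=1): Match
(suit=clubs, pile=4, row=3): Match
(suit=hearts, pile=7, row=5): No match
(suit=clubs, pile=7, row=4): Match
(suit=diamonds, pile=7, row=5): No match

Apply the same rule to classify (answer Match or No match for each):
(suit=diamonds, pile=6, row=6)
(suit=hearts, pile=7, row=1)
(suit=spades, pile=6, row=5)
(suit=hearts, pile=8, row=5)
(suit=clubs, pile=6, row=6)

No match, Match, No match, No match, No match

The distinguishing property — row ≤ 4 — holds for all the 'Match' cases and none of the 'No match' cases.
No match: (suit=diamonds, pile=6, row=6), since row = 6. Match: (suit=hearts, pile=7, row=1), since row = 1. No match: (suit=spades, pile=6, row=5), since row = 5. No match: (suit=hearts, pile=8, row=5), since row = 5. No match: (suit=clubs, pile=6, row=6), since row = 6.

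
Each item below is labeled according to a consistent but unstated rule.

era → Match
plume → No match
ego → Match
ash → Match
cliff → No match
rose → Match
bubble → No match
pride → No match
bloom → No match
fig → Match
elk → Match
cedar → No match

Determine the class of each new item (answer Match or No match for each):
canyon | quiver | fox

No match, No match, Match

The rule appears to be: length ≤ 4.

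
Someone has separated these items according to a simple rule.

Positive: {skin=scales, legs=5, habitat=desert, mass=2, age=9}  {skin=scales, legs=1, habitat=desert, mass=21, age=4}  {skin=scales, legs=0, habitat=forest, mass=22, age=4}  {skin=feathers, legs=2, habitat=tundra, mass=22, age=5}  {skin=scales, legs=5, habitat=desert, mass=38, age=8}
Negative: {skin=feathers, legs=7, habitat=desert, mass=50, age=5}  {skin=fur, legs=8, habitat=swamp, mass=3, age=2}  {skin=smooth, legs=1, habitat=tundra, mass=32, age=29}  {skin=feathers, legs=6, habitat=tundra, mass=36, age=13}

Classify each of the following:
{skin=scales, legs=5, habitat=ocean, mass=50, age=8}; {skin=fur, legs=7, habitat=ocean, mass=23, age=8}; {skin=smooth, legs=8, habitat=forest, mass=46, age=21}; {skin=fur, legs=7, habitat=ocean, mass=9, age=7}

The classifier is using: age ≤ 9 AND legs ≤ 5.

Positive, Negative, Negative, Negative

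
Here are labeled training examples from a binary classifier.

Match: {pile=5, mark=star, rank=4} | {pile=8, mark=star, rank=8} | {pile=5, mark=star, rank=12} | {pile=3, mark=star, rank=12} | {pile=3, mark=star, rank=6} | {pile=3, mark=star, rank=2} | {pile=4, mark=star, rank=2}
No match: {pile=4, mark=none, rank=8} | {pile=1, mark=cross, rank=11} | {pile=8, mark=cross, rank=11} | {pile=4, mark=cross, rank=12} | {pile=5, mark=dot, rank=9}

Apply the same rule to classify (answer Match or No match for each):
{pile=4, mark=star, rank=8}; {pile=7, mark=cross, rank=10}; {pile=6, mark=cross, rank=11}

All 'Match' examples share one property — mark is star — and every 'No match' example lacks it.
{pile=4, mark=star, rank=8} → mark is star → Match.
{pile=7, mark=cross, rank=10} → mark is cross → No match.
{pile=6, mark=cross, rank=11} → mark is cross → No match.

Match, No match, No match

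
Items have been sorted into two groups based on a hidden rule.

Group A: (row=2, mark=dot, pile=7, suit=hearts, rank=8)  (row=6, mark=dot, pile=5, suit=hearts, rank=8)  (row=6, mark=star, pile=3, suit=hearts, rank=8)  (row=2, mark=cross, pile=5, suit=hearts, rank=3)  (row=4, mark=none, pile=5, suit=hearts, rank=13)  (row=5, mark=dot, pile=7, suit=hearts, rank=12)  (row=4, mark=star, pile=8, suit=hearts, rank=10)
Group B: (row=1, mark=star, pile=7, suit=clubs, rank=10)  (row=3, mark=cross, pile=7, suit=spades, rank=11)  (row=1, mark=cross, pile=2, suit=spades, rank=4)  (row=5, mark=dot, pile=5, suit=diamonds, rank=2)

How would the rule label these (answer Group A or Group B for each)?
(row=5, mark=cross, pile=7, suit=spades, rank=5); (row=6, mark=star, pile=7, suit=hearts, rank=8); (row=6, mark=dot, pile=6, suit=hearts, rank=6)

One predicate separates the groups cleanly: suit is hearts.
Group B: (row=5, mark=cross, pile=7, suit=spades, rank=5), since suit is spades. Group A: (row=6, mark=star, pile=7, suit=hearts, rank=8), since suit is hearts. Group A: (row=6, mark=dot, pile=6, suit=hearts, rank=6), since suit is hearts.

Group B, Group A, Group A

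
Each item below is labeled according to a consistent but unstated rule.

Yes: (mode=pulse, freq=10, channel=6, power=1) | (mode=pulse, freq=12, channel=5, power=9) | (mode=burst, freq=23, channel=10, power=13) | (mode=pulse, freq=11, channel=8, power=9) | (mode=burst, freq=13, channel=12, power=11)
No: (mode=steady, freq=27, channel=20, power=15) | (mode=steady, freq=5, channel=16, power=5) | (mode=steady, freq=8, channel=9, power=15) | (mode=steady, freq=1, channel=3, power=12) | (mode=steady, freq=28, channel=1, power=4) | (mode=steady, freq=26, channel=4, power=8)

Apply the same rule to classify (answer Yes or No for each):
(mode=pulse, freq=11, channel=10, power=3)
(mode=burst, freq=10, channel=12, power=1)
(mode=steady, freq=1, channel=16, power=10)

Yes, Yes, No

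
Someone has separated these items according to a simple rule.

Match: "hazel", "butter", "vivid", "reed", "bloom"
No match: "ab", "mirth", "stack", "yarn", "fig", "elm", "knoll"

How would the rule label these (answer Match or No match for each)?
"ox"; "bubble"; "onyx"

No match, Match, No match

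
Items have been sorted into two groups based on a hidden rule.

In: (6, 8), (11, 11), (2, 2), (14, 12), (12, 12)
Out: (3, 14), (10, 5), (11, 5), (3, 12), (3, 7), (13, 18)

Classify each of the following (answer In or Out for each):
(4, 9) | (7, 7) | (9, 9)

Out, In, In

A rule that fits every label: |first − second| ≤ 2 — true of each 'In' example, false of each 'Out' one.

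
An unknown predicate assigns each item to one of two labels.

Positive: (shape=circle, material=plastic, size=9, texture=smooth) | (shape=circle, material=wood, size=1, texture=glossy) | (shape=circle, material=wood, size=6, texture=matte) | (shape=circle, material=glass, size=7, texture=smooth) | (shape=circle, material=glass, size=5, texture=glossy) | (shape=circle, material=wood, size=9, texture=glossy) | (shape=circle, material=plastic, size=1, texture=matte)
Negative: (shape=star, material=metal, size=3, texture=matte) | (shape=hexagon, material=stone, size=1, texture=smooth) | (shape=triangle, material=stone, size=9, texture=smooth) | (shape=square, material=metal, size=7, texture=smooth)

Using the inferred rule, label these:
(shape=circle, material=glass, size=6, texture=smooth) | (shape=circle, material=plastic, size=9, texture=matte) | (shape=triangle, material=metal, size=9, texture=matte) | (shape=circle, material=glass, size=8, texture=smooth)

Positive, Positive, Negative, Positive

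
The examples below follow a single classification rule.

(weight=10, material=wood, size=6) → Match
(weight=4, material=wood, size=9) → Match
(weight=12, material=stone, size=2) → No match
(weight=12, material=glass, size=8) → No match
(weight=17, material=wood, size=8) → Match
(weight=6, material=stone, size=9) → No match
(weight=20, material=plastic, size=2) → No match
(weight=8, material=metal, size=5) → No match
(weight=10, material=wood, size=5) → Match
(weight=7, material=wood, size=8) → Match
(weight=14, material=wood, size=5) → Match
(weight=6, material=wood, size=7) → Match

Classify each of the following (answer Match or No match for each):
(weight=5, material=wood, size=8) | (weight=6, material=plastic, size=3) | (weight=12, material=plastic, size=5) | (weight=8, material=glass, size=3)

Match, No match, No match, No match

The rule appears to be: material is wood.
(weight=5, material=wood, size=8): material is wood, meets the rule → Match.
(weight=6, material=plastic, size=3): material is plastic, lacks this property → No match.
(weight=12, material=plastic, size=5): material is plastic, lacks this property → No match.
(weight=8, material=glass, size=3): material is glass, lacks this property → No match.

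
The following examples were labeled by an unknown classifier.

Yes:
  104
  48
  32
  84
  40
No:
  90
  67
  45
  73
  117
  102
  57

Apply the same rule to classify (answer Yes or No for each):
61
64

The common property of the 'Yes' items is: multiple of 4. No 'No' item has it.
61: No (61 = 4·15 + 1).
64: Yes (64 = 4·16).

No, Yes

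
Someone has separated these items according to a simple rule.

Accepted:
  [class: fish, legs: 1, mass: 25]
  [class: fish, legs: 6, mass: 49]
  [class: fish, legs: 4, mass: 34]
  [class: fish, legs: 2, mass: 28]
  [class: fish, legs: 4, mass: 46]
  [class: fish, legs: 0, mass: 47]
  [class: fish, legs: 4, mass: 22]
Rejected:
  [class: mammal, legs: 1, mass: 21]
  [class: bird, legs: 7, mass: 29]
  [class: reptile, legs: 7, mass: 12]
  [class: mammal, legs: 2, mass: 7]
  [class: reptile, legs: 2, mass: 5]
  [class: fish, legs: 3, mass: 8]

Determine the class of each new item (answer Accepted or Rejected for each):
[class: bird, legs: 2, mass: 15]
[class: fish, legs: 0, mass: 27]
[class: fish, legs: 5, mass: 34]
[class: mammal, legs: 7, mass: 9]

The simplest hypothesis consistent with all the labels is: class is fish AND mass ≥ 12.

Rejected, Accepted, Accepted, Rejected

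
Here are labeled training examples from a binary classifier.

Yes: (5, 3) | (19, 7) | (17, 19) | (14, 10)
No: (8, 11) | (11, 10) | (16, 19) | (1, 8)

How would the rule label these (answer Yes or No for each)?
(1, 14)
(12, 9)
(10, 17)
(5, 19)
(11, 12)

No, No, No, Yes, No

Rule: sum is even. This holds for each 'Yes' example and fails for each 'No' one.
(1, 14) — 1+14 = 15, hence No.
(12, 9) — 12+9 = 21, hence No.
(10, 17) — 10+17 = 27, hence No.
(5, 19) — 5+19 = 24, hence Yes.
(11, 12) — 11+12 = 23, hence No.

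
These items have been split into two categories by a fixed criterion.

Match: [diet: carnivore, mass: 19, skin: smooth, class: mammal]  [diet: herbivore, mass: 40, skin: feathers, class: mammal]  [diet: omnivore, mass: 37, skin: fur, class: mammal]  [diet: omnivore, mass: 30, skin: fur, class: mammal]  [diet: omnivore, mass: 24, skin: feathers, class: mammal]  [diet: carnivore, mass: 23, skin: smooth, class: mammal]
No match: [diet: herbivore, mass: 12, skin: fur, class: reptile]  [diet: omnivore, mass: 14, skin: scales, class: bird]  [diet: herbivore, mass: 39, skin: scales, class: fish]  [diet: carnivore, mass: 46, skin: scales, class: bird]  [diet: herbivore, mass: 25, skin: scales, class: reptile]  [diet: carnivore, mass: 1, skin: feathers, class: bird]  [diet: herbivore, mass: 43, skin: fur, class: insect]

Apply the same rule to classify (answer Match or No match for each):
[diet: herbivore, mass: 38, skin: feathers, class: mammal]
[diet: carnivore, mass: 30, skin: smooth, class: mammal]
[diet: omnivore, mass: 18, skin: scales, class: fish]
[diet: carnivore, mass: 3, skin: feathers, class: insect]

The classifier is using: class is mammal.
[diet: herbivore, mass: 38, skin: feathers, class: mammal]: Match (class is mammal). [diet: carnivore, mass: 30, skin: smooth, class: mammal]: Match (class is mammal). [diet: omnivore, mass: 18, skin: scales, class: fish]: No match (class is fish). [diet: carnivore, mass: 3, skin: feathers, class: insect]: No match (class is insect).

Match, Match, No match, No match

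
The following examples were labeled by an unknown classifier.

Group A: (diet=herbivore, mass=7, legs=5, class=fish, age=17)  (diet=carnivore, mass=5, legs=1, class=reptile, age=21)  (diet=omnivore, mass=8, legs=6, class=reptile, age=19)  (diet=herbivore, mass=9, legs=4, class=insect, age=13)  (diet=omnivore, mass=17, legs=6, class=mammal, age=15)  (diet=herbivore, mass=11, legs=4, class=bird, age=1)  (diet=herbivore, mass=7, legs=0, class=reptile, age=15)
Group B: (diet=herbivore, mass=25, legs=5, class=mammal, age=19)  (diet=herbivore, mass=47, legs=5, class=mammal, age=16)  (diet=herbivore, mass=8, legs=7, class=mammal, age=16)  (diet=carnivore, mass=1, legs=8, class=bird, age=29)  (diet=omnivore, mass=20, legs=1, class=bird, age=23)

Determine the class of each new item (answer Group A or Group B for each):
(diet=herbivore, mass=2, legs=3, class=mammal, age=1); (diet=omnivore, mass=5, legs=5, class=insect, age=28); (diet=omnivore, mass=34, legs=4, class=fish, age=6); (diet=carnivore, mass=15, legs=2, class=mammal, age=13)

The simplest hypothesis consistent with all the labels is: legs ≤ 6 AND mass ≤ 17.
Group A: (diet=herbivore, mass=2, legs=3, class=mammal, age=1), since legs = 3, mass = 2. Group A: (diet=omnivore, mass=5, legs=5, class=insect, age=28), since legs = 5, mass = 5. Group B: (diet=omnivore, mass=34, legs=4, class=fish, age=6), since legs = 4, mass = 34. Group A: (diet=carnivore, mass=15, legs=2, class=mammal, age=13), since legs = 2, mass = 15.

Group A, Group A, Group B, Group A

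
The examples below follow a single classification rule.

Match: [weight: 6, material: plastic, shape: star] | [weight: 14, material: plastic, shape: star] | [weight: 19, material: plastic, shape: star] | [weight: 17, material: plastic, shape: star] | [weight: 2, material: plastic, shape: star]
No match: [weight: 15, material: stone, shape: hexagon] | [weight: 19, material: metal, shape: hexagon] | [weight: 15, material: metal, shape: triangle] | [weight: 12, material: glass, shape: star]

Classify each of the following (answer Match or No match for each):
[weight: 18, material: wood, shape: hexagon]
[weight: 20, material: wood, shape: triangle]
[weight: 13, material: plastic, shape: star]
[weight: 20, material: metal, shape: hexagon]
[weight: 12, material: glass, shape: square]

No match, No match, Match, No match, No match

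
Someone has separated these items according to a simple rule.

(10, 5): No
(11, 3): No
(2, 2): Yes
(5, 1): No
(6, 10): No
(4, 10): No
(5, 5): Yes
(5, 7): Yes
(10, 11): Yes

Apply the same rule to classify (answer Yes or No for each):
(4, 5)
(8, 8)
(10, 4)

Yes, Yes, No

The common property of the 'Yes' items is: |first − second| ≤ 2. No 'No' item has it.
(4, 5): Yes (|4−5| = 1).
(8, 8): Yes (|8−8| = 0).
(10, 4): No (|10−4| = 6).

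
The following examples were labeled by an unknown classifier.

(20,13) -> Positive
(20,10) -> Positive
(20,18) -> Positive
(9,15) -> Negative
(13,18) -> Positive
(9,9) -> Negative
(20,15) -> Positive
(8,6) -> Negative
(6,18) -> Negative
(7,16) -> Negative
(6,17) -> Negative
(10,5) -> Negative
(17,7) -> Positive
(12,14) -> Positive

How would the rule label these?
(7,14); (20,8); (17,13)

Negative, Positive, Positive

The rule appears to be: first ≥ 12.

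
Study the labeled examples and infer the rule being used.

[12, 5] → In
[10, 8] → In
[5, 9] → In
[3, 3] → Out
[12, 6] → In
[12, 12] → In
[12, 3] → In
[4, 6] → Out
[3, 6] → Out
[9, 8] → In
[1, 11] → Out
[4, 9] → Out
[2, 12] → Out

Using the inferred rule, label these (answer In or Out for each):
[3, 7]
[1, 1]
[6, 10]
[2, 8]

All 'In' examples share one property — first ≥ 5 — and every 'Out' example lacks it.
Out: [3, 7], since first 3.
Out: [1, 1], since first 1.
In: [6, 10], since first 6.
Out: [2, 8], since first 2.

Out, Out, In, Out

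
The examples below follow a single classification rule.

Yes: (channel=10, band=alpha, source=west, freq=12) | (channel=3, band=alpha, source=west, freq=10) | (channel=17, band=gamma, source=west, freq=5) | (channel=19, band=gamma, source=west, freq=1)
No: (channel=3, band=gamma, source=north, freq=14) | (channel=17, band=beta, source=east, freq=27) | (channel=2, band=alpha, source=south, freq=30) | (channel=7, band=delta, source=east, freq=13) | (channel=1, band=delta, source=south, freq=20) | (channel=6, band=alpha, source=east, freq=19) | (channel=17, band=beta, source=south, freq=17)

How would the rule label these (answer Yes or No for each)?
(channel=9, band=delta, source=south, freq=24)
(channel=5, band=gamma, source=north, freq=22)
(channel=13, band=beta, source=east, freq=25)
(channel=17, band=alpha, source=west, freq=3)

No, No, No, Yes

The pattern is that an item is 'Yes' exactly when: source is west.
(channel=9, band=delta, source=south, freq=24): No (source is south).
(channel=5, band=gamma, source=north, freq=22): No (source is north).
(channel=13, band=beta, source=east, freq=25): No (source is east).
(channel=17, band=alpha, source=west, freq=3): Yes (source is west).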